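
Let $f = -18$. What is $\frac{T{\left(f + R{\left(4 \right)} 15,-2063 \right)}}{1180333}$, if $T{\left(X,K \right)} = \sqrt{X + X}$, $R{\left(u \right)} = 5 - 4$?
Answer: $\frac{i \sqrt{6}}{1180333} \approx 2.0753 \cdot 10^{-6} i$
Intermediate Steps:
$R{\left(u \right)} = 1$ ($R{\left(u \right)} = 5 - 4 = 1$)
$T{\left(X,K \right)} = \sqrt{2} \sqrt{X}$ ($T{\left(X,K \right)} = \sqrt{2 X} = \sqrt{2} \sqrt{X}$)
$\frac{T{\left(f + R{\left(4 \right)} 15,-2063 \right)}}{1180333} = \frac{\sqrt{2} \sqrt{-18 + 1 \cdot 15}}{1180333} = \sqrt{2} \sqrt{-18 + 15} \cdot \frac{1}{1180333} = \sqrt{2} \sqrt{-3} \cdot \frac{1}{1180333} = \sqrt{2} i \sqrt{3} \cdot \frac{1}{1180333} = i \sqrt{6} \cdot \frac{1}{1180333} = \frac{i \sqrt{6}}{1180333}$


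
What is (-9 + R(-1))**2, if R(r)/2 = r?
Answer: 121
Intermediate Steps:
R(r) = 2*r
(-9 + R(-1))**2 = (-9 + 2*(-1))**2 = (-9 - 2)**2 = (-11)**2 = 121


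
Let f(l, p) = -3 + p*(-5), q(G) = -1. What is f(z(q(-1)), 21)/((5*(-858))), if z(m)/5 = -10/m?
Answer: 18/715 ≈ 0.025175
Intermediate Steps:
z(m) = -50/m (z(m) = 5*(-10/m) = -50/m)
f(l, p) = -3 - 5*p
f(z(q(-1)), 21)/((5*(-858))) = (-3 - 5*21)/((5*(-858))) = (-3 - 105)/(-4290) = -108*(-1/4290) = 18/715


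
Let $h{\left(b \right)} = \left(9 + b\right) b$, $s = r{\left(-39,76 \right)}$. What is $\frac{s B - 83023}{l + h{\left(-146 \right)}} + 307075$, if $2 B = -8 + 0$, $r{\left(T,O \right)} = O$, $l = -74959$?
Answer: $\frac{16876004102}{54957} \approx 3.0708 \cdot 10^{5}$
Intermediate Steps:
$B = -4$ ($B = \frac{-8 + 0}{2} = \frac{1}{2} \left(-8\right) = -4$)
$s = 76$
$h{\left(b \right)} = b \left(9 + b\right)$
$\frac{s B - 83023}{l + h{\left(-146 \right)}} + 307075 = \frac{76 \left(-4\right) - 83023}{-74959 - 146 \left(9 - 146\right)} + 307075 = \frac{-304 - 83023}{-74959 - -20002} + 307075 = - \frac{83327}{-74959 + 20002} + 307075 = - \frac{83327}{-54957} + 307075 = \left(-83327\right) \left(- \frac{1}{54957}\right) + 307075 = \frac{83327}{54957} + 307075 = \frac{16876004102}{54957}$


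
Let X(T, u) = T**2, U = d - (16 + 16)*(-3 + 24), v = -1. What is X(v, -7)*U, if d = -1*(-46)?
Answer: -626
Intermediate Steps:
d = 46
U = -626 (U = 46 - (16 + 16)*(-3 + 24) = 46 - 32*21 = 46 - 1*672 = 46 - 672 = -626)
X(v, -7)*U = (-1)**2*(-626) = 1*(-626) = -626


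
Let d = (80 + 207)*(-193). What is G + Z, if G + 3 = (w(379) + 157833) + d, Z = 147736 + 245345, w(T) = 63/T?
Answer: 187802143/379 ≈ 4.9552e+5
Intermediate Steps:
Z = 393081
d = -55391 (d = 287*(-193) = -55391)
G = 38824444/379 (G = -3 + ((63/379 + 157833) - 55391) = -3 + (59818770/379 - 55391) = -3 + 38825581/379 = 38824444/379 ≈ 1.0244e+5)
G + Z = 38824444/379 + 393081 = 187802143/379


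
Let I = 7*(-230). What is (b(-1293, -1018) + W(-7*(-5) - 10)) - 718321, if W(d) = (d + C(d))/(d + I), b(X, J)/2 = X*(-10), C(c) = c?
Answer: -219510147/317 ≈ -6.9246e+5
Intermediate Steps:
b(X, J) = -20*X (b(X, J) = 2*(X*(-10)) = 2*(-10*X) = -20*X)
I = -1610
W(d) = 2*d/(-1610 + d) (W(d) = (d + d)/(d - 1610) = (2*d)/(-1610 + d) = 2*d/(-1610 + d))
(b(-1293, -1018) + W(-7*(-5) - 10)) - 718321 = (-20*(-1293) + 2*(-7*(-5) - 10)/(-1610 + (-7*(-5) - 10))) - 718321 = (25860 + 2*(35 - 10)/(-1610 + (35 - 10))) - 718321 = (25860 + 2*25/(-1610 + 25)) - 718321 = (25860 + 2*25/(-1585)) - 718321 = (25860 + 2*25*(-1/1585)) - 718321 = (25860 - 10/317) - 718321 = 8197610/317 - 718321 = -219510147/317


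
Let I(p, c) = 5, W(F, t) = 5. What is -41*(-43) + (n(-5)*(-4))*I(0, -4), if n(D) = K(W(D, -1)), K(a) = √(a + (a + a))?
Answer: 1763 - 20*√15 ≈ 1685.5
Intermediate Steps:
K(a) = √3*√a (K(a) = √(a + 2*a) = √(3*a) = √3*√a)
n(D) = √15 (n(D) = √3*√5 = √15)
-41*(-43) + (n(-5)*(-4))*I(0, -4) = -41*(-43) + (√15*(-4))*5 = 1763 - 4*√15*5 = 1763 - 20*√15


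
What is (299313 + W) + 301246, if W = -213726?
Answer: 386833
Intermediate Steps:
(299313 + W) + 301246 = (299313 - 213726) + 301246 = 85587 + 301246 = 386833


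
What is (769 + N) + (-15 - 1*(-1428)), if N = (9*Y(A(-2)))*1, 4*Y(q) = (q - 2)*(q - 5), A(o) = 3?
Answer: 4355/2 ≈ 2177.5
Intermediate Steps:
Y(q) = (-5 + q)*(-2 + q)/4 (Y(q) = ((q - 2)*(q - 5))/4 = ((-2 + q)*(-5 + q))/4 = ((-5 + q)*(-2 + q))/4 = (-5 + q)*(-2 + q)/4)
N = -9/2 (N = (9*(5/2 - 7/4*3 + (¼)*3²))*1 = (9*(5/2 - 21/4 + (¼)*9))*1 = (9*(5/2 - 21/4 + 9/4))*1 = (9*(-½))*1 = -9/2*1 = -9/2 ≈ -4.5000)
(769 + N) + (-15 - 1*(-1428)) = (769 - 9/2) + (-15 - 1*(-1428)) = 1529/2 + (-15 + 1428) = 1529/2 + 1413 = 4355/2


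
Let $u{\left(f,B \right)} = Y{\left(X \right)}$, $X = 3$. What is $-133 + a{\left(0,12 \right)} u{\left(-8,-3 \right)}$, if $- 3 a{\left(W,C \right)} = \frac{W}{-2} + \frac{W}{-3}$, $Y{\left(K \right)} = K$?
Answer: $-133$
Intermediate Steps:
$u{\left(f,B \right)} = 3$
$a{\left(W,C \right)} = \frac{5 W}{18}$ ($a{\left(W,C \right)} = - \frac{\frac{W}{-2} + \frac{W}{-3}}{3} = - \frac{W \left(- \frac{1}{2}\right) + W \left(- \frac{1}{3}\right)}{3} = - \frac{- \frac{W}{2} - \frac{W}{3}}{3} = - \frac{\left(- \frac{5}{6}\right) W}{3} = \frac{5 W}{18}$)
$-133 + a{\left(0,12 \right)} u{\left(-8,-3 \right)} = -133 + \frac{5}{18} \cdot 0 \cdot 3 = -133 + 0 \cdot 3 = -133 + 0 = -133$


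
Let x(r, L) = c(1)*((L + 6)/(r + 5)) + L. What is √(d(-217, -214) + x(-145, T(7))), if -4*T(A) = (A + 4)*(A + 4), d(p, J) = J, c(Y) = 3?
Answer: I*√4777115/140 ≈ 15.612*I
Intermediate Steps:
T(A) = -(4 + A)²/4 (T(A) = -(A + 4)*(A + 4)/4 = -(4 + A)*(4 + A)/4 = -(4 + A)²/4)
x(r, L) = L + 3*(6 + L)/(5 + r) (x(r, L) = 3*((L + 6)/(r + 5)) + L = 3*((6 + L)/(5 + r)) + L = 3*(6 + L)/(5 + r) + L = L + 3*(6 + L)/(5 + r))
√(d(-217, -214) + x(-145, T(7))) = √(-214 + (18 + 8*(-(4 + 7)²/4) - (4 + 7)²/4*(-145))/(5 - 145)) = √(-214 + (18 + 8*(-¼*11²) - ¼*11²*(-145))/(-140)) = √(-214 - (18 + 8*(-¼*121) - ¼*121*(-145))/140) = √(-214 - (18 + 8*(-121/4) - 121/4*(-145))/140) = √(-214 - (18 - 242 + 17545/4)/140) = √(-214 - 1/140*16649/4) = √(-214 - 16649/560) = √(-136489/560) = I*√4777115/140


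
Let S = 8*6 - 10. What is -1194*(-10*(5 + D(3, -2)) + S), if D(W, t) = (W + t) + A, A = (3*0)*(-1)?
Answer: 26268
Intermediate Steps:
A = 0 (A = 0*(-1) = 0)
S = 38 (S = 48 - 10 = 38)
D(W, t) = W + t (D(W, t) = (W + t) + 0 = W + t)
-1194*(-10*(5 + D(3, -2)) + S) = -1194*(-10*(5 + (3 - 2)) + 38) = -1194*(-10*(5 + 1) + 38) = -1194*(-10*6 + 38) = -1194*(-60 + 38) = -1194*(-22) = 26268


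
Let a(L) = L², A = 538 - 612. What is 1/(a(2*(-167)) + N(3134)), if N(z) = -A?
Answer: 1/111630 ≈ 8.9582e-6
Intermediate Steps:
A = -74
N(z) = 74 (N(z) = -1*(-74) = 74)
1/(a(2*(-167)) + N(3134)) = 1/((2*(-167))² + 74) = 1/((-334)² + 74) = 1/(111556 + 74) = 1/111630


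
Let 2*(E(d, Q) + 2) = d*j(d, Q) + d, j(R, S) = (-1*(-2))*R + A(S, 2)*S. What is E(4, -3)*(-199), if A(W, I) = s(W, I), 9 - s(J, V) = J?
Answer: 11144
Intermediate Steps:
s(J, V) = 9 - J
A(W, I) = 9 - W
j(R, S) = 2*R + S*(9 - S) (j(R, S) = (-1*(-2))*R + (9 - S)*S = 2*R + S*(9 - S))
E(d, Q) = -2 + d/2 + d*(2*d - Q*(-9 + Q))/2 (E(d, Q) = -2 + (d*(2*d - Q*(-9 + Q)) + d)/2 = -2 + (d + d*(2*d - Q*(-9 + Q)))/2 = -2 + (d/2 + d*(2*d - Q*(-9 + Q))/2) = -2 + d/2 + d*(2*d - Q*(-9 + Q))/2)
E(4, -3)*(-199) = (-2 + (½)*4 - ½*4*(-2*4 - 3*(-9 - 3)))*(-199) = (-2 + 2 - ½*4*(-8 - 3*(-12)))*(-199) = (-2 + 2 - ½*4*(-8 + 36))*(-199) = (-2 + 2 - ½*4*28)*(-199) = (-2 + 2 - 56)*(-199) = -56*(-199) = 11144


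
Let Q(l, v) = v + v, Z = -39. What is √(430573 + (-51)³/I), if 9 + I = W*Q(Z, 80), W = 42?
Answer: 8*√33665017897/2237 ≈ 656.17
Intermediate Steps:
Q(l, v) = 2*v
I = 6711 (I = -9 + 42*(2*80) = -9 + 42*160 = -9 + 6720 = 6711)
√(430573 + (-51)³/I) = √(430573 + (-51)³/6711) = √(430573 - 132651*1/6711) = √(430573 - 44217/2237) = √(963147584/2237) = 8*√33665017897/2237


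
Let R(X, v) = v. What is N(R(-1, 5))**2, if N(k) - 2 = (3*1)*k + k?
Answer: 484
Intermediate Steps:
N(k) = 2 + 4*k (N(k) = 2 + ((3*1)*k + k) = 2 + (3*k + k) = 2 + 4*k)
N(R(-1, 5))**2 = (2 + 4*5)**2 = (2 + 20)**2 = 22**2 = 484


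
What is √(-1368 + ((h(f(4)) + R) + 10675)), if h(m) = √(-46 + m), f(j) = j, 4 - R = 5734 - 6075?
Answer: √(9652 + I*√42) ≈ 98.245 + 0.033*I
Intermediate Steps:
R = 345 (R = 4 - (5734 - 6075) = 4 - 1*(-341) = 4 + 341 = 345)
√(-1368 + ((h(f(4)) + R) + 10675)) = √(-1368 + ((√(-46 + 4) + 345) + 10675)) = √(-1368 + ((√(-42) + 345) + 10675)) = √(-1368 + ((I*√42 + 345) + 10675)) = √(-1368 + ((345 + I*√42) + 10675)) = √(-1368 + (11020 + I*√42)) = √(9652 + I*√42)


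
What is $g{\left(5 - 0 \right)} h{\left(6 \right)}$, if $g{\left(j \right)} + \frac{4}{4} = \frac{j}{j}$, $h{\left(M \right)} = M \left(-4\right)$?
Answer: $0$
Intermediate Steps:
$h{\left(M \right)} = - 4 M$
$g{\left(j \right)} = 0$ ($g{\left(j \right)} = -1 + \frac{j}{j} = -1 + 1 = 0$)
$g{\left(5 - 0 \right)} h{\left(6 \right)} = 0 \left(\left(-4\right) 6\right) = 0 \left(-24\right) = 0$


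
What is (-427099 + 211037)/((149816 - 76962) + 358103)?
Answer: -216062/430957 ≈ -0.50135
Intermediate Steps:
(-427099 + 211037)/((149816 - 76962) + 358103) = -216062/(72854 + 358103) = -216062/430957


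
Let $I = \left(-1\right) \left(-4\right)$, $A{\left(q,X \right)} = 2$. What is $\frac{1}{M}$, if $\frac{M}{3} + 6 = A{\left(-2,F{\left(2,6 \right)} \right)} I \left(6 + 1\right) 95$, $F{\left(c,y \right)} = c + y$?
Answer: $\frac{1}{15942} \approx 6.2727 \cdot 10^{-5}$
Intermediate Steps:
$I = 4$
$M = 15942$ ($M = -18 + 3 \cdot 2 \cdot 4 \left(6 + 1\right) 95 = -18 + 3 \cdot 2 \cdot 4 \cdot 7 \cdot 95 = -18 + 3 \cdot 2 \cdot 28 \cdot 95 = -18 + 3 \cdot 56 \cdot 95 = -18 + 3 \cdot 5320 = -18 + 15960 = 15942$)
$\frac{1}{M} = \frac{1}{15942}$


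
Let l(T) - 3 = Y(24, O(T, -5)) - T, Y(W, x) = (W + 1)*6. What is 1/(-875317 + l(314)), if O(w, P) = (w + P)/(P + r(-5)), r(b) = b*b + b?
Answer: -1/875478 ≈ -1.1422e-6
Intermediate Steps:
r(b) = b + b² (r(b) = b² + b = b + b²)
O(w, P) = (P + w)/(20 + P) (O(w, P) = (w + P)/(P - 5*(1 - 5)) = (P + w)/(P - 5*(-4)) = (P + w)/(P + 20) = (P + w)/(20 + P))
Y(W, x) = 6 + 6*W (Y(W, x) = (1 + W)*6 = 6 + 6*W)
l(T) = 153 - T (l(T) = 3 + ((6 + 6*24) - T) = 3 + ((6 + 144) - T) = 3 + (150 - T) = 153 - T)
1/(-875317 + l(314)) = 1/(-875317 + (153 - 1*314)) = 1/(-875317 + (153 - 314)) = 1/(-875317 - 161) = 1/(-875478) = -1/875478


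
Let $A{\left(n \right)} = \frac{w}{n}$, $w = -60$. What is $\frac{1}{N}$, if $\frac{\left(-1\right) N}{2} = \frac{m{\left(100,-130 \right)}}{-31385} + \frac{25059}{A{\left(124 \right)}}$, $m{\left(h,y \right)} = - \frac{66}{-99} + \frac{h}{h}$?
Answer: $\frac{94155}{9752311276} \approx 9.6546 \cdot 10^{-6}$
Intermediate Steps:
$A{\left(n \right)} = - \frac{60}{n}$
$m{\left(h,y \right)} = \frac{5}{3}$ ($m{\left(h,y \right)} = \left(-66\right) \left(- \frac{1}{99}\right) + 1 = \frac{2}{3} + 1 = \frac{5}{3}$)
$N = \frac{9752311276}{94155}$ ($N = - 2 \left(\frac{5}{3 \left(-31385\right)} + \frac{25059}{\left(-60\right) \frac{1}{124}}\right) = - 2 \left(\frac{5}{3} \left(- \frac{1}{31385}\right) + \frac{25059}{\left(-60\right) \frac{1}{124}}\right) = - 2 \left(- \frac{1}{18831} + \frac{25059}{- \frac{15}{31}}\right) = - 2 \left(- \frac{1}{18831} + 25059 \left(- \frac{31}{15}\right)\right) = - 2 \left(- \frac{1}{18831} - \frac{258943}{5}\right) = \left(-2\right) \left(- \frac{4876155638}{94155}\right) = \frac{9752311276}{94155} \approx 1.0358 \cdot 10^{5}$)
$\frac{1}{N} = \frac{1}{\frac{9752311276}{94155}} = \frac{94155}{9752311276}$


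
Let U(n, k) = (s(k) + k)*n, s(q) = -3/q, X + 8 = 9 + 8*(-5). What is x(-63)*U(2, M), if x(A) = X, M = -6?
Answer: 429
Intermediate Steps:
X = -39 (X = -8 + (9 + 8*(-5)) = -8 + (9 - 40) = -8 - 31 = -39)
x(A) = -39
U(n, k) = n*(k - 3/k) (U(n, k) = (-3/k + k)*n = (k - 3/k)*n = n*(k - 3/k))
x(-63)*U(2, M) = -78*(-3 + (-6)²)/(-6) = -78*(-1)*(-3 + 36)/6 = -78*(-1)*33/6 = -39*(-11) = 429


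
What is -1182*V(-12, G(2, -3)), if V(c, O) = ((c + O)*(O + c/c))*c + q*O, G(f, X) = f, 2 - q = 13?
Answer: -399516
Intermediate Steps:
q = -11 (q = 2 - 1*13 = 2 - 13 = -11)
V(c, O) = -11*O + c*(1 + O)*(O + c) (V(c, O) = ((c + O)*(O + c/c))*c - 11*O = ((O + c)*(O + 1))*c - 11*O = ((O + c)*(1 + O))*c - 11*O = ((1 + O)*(O + c))*c - 11*O = c*(1 + O)*(O + c) - 11*O = -11*O + c*(1 + O)*(O + c))
-1182*V(-12, G(2, -3)) = -1182*((-12)² - 11*2 + 2*(-12) + 2*(-12)² - 12*2²) = -1182*(144 - 22 - 24 + 2*144 - 12*4) = -1182*(144 - 22 - 24 + 288 - 48) = -1182*338 = -399516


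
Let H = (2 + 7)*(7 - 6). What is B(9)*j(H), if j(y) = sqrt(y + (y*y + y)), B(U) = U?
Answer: 27*sqrt(11) ≈ 89.549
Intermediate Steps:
H = 9 (H = 9*1 = 9)
j(y) = sqrt(y**2 + 2*y) (j(y) = sqrt(y + (y**2 + y)) = sqrt(y + (y + y**2)) = sqrt(y**2 + 2*y))
B(9)*j(H) = 9*sqrt(9*(2 + 9)) = 9*sqrt(9*11) = 9*sqrt(99) = 9*(3*sqrt(11)) = 27*sqrt(11)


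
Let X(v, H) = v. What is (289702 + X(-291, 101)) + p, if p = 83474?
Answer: 372885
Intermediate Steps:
(289702 + X(-291, 101)) + p = (289702 - 291) + 83474 = 289411 + 83474 = 372885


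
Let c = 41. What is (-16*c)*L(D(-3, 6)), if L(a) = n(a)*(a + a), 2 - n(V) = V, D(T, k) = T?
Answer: 19680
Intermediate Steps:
n(V) = 2 - V
L(a) = 2*a*(2 - a) (L(a) = (2 - a)*(a + a) = (2 - a)*(2*a) = 2*a*(2 - a))
(-16*c)*L(D(-3, 6)) = (-16*41)*(2*(-3)*(2 - 1*(-3))) = -1312*(-3)*(2 + 3) = -1312*(-3)*5 = -656*(-30) = 19680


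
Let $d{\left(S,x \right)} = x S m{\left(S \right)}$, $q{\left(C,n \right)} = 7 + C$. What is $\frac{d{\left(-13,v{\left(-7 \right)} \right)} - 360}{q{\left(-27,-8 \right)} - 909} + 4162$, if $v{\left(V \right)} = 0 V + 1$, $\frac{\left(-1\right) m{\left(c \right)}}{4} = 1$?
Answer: $\frac{3866806}{929} \approx 4162.3$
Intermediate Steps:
$m{\left(c \right)} = -4$ ($m{\left(c \right)} = \left(-4\right) 1 = -4$)
$v{\left(V \right)} = 1$ ($v{\left(V \right)} = 0 + 1 = 1$)
$d{\left(S,x \right)} = - 4 S x$ ($d{\left(S,x \right)} = x S \left(-4\right) = S x \left(-4\right) = - 4 S x$)
$\frac{d{\left(-13,v{\left(-7 \right)} \right)} - 360}{q{\left(-27,-8 \right)} - 909} + 4162 = \frac{\left(-4\right) \left(-13\right) 1 - 360}{\left(7 - 27\right) - 909} + 4162 = \frac{52 - 360}{-20 - 909} + 4162 = - \frac{308}{-929} + 4162 = \left(-308\right) \left(- \frac{1}{929}\right) + 4162 = \frac{308}{929} + 4162 = \frac{3866806}{929}$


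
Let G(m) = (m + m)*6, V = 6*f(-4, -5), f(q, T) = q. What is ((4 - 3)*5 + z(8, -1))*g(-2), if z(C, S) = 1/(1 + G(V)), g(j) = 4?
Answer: 5736/287 ≈ 19.986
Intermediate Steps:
V = -24 (V = 6*(-4) = -24)
G(m) = 12*m (G(m) = (2*m)*6 = 12*m)
z(C, S) = -1/287 (z(C, S) = 1/(1 + 12*(-24)) = 1/(1 - 288) = 1/(-287) = -1/287)
((4 - 3)*5 + z(8, -1))*g(-2) = ((4 - 3)*5 - 1/287)*4 = (1*5 - 1/287)*4 = (5 - 1/287)*4 = (1434/287)*4 = 5736/287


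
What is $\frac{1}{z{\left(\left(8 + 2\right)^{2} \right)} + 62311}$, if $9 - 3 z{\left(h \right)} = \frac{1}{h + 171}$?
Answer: $\frac{813}{50661281} \approx 1.6048 \cdot 10^{-5}$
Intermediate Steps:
$z{\left(h \right)} = 3 - \frac{1}{3 \left(171 + h\right)}$ ($z{\left(h \right)} = 3 - \frac{1}{3 \left(h + 171\right)} = 3 - \frac{1}{3 \left(171 + h\right)}$)
$\frac{1}{z{\left(\left(8 + 2\right)^{2} \right)} + 62311} = \frac{1}{\frac{1538 + 9 \left(8 + 2\right)^{2}}{3 \left(171 + \left(8 + 2\right)^{2}\right)} + 62311} = \frac{1}{\frac{1538 + 9 \cdot 10^{2}}{3 \left(171 + 10^{2}\right)} + 62311} = \frac{1}{\frac{1538 + 9 \cdot 100}{3 \left(171 + 100\right)} + 62311} = \frac{1}{\frac{1538 + 900}{3 \cdot 271} + 62311} = \frac{1}{\frac{1}{3} \cdot \frac{1}{271} \cdot 2438 + 62311} = \frac{1}{\frac{2438}{813} + 62311} = \frac{1}{\frac{50661281}{813}} = \frac{813}{50661281}$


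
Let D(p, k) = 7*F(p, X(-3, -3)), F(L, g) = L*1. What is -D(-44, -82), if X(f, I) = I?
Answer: 308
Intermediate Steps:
F(L, g) = L
D(p, k) = 7*p
-D(-44, -82) = -7*(-44) = -1*(-308) = 308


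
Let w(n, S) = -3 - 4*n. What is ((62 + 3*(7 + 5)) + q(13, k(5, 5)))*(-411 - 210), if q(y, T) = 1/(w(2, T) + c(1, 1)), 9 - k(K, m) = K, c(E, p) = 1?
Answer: -607959/10 ≈ -60796.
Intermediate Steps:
k(K, m) = 9 - K
q(y, T) = -1/10 (q(y, T) = 1/((-3 - 4*2) + 1) = 1/((-3 - 8) + 1) = 1/(-11 + 1) = 1/(-10) = -1/10)
((62 + 3*(7 + 5)) + q(13, k(5, 5)))*(-411 - 210) = ((62 + 3*(7 + 5)) - 1/10)*(-411 - 210) = ((62 + 3*12) - 1/10)*(-621) = ((62 + 36) - 1/10)*(-621) = (98 - 1/10)*(-621) = (979/10)*(-621) = -607959/10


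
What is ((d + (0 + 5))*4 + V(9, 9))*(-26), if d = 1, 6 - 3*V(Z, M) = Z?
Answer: -598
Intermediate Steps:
V(Z, M) = 2 - Z/3
((d + (0 + 5))*4 + V(9, 9))*(-26) = ((1 + (0 + 5))*4 + (2 - ⅓*9))*(-26) = ((1 + 5)*4 + (2 - 3))*(-26) = (6*4 - 1)*(-26) = (24 - 1)*(-26) = 23*(-26) = -598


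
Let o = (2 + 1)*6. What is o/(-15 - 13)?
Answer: -9/14 ≈ -0.64286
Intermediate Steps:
o = 18 (o = 3*6 = 18)
o/(-15 - 13) = 18/(-15 - 13) = 18/(-28) = 18*(-1/28) = -9/14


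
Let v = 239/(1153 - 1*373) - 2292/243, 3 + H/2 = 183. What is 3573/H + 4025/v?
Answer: -3314361761/7687480 ≈ -431.14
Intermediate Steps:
H = 360 (H = -6 + 2*183 = -6 + 366 = 360)
v = -192187/21060 (v = 239/(1153 - 373) - 2292*1/243 = 239/780 - 764/81 = -192187/21060 ≈ -9.1257)
3573/H + 4025/v = 3573/360 + 4025/(-192187/21060) = 3573*(1/360) + 4025*(-21060/192187) = 397/40 - 84766500/192187 = -3314361761/7687480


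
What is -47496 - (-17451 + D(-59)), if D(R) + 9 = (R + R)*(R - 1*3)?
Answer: -37352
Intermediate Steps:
D(R) = -9 + 2*R*(-3 + R) (D(R) = -9 + (R + R)*(R - 1*3) = -9 + (2*R)*(R - 3) = -9 + (2*R)*(-3 + R) = -9 + 2*R*(-3 + R))
-47496 - (-17451 + D(-59)) = -47496 - (-17451 + (-9 - 6*(-59) + 2*(-59)²)) = -47496 - (-17451 + (-9 + 354 + 2*3481)) = -47496 - (-17451 + (-9 + 354 + 6962)) = -47496 - (-17451 + 7307) = -47496 - 1*(-10144) = -47496 + 10144 = -37352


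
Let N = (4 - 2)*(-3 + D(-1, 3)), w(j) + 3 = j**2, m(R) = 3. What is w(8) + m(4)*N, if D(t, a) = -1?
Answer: 37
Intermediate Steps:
w(j) = -3 + j**2
N = -8 (N = (4 - 2)*(-3 - 1) = 2*(-4) = -8)
w(8) + m(4)*N = (-3 + 8**2) + 3*(-8) = (-3 + 64) - 24 = 61 - 24 = 37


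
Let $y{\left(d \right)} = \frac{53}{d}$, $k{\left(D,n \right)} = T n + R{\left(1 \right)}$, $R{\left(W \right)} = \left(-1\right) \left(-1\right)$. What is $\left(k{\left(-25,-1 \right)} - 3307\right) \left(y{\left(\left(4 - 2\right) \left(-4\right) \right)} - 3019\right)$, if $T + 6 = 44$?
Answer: $10117690$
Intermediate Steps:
$T = 38$ ($T = -6 + 44 = 38$)
$R{\left(W \right)} = 1$
$k{\left(D,n \right)} = 1 + 38 n$ ($k{\left(D,n \right)} = 38 n + 1 = 1 + 38 n$)
$\left(k{\left(-25,-1 \right)} - 3307\right) \left(y{\left(\left(4 - 2\right) \left(-4\right) \right)} - 3019\right) = \left(\left(1 + 38 \left(-1\right)\right) - 3307\right) \left(\frac{53}{\left(4 - 2\right) \left(-4\right)} - 3019\right) = \left(\left(1 - 38\right) - 3307\right) \left(\frac{53}{2 \left(-4\right)} - 3019\right) = \left(-37 - 3307\right) \left(\frac{53}{-8} - 3019\right) = - 3344 \left(53 \left(- \frac{1}{8}\right) - 3019\right) = - 3344 \left(- \frac{53}{8} - 3019\right) = \left(-3344\right) \left(- \frac{24205}{8}\right) = 10117690$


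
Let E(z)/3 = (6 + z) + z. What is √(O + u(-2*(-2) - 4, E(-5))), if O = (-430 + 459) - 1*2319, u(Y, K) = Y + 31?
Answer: 3*I*√251 ≈ 47.529*I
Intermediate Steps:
E(z) = 18 + 6*z (E(z) = 3*((6 + z) + z) = 3*(6 + 2*z) = 18 + 6*z)
u(Y, K) = 31 + Y
O = -2290 (O = 29 - 2319 = -2290)
√(O + u(-2*(-2) - 4, E(-5))) = √(-2290 + (31 + (-2*(-2) - 4))) = √(-2290 + (31 + (4 - 4))) = √(-2290 + (31 + 0)) = √(-2290 + 31) = √(-2259) = 3*I*√251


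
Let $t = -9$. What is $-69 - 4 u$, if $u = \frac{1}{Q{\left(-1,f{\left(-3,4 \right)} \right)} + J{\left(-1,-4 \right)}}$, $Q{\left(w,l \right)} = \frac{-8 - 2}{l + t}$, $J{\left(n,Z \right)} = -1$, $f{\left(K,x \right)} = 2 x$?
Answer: $- \frac{625}{9} \approx -69.444$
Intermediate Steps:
$Q{\left(w,l \right)} = - \frac{10}{-9 + l}$ ($Q{\left(w,l \right)} = \frac{-8 - 2}{l - 9} = - \frac{10}{-9 + l}$)
$u = \frac{1}{9}$ ($u = \frac{1}{- \frac{10}{-9 + 2 \cdot 4} - 1} = \frac{1}{- \frac{10}{-9 + 8} - 1} = \frac{1}{- \frac{10}{-1} - 1} = \frac{1}{\left(-10\right) \left(-1\right) - 1} = \frac{1}{10 - 1} = \frac{1}{9} \approx 0.11111$)
$-69 - 4 u = -69 - \frac{4}{9} = - \frac{625}{9}$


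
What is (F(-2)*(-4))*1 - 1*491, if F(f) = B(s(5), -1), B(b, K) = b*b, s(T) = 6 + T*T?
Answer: -4335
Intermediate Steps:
s(T) = 6 + T²
B(b, K) = b²
F(f) = 961 (F(f) = (6 + 5²)² = (6 + 25)² = 31² = 961)
(F(-2)*(-4))*1 - 1*491 = (961*(-4))*1 - 1*491 = -3844*1 - 491 = -3844 - 491 = -4335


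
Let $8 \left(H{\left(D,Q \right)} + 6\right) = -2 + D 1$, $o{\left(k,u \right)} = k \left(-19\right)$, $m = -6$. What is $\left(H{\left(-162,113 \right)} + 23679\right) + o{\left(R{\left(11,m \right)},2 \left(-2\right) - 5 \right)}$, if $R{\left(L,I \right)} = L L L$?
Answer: $- \frac{3273}{2} \approx -1636.5$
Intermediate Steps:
$R{\left(L,I \right)} = L^{3}$ ($R{\left(L,I \right)} = L^{2} L = L^{3}$)
$o{\left(k,u \right)} = - 19 k$
$H{\left(D,Q \right)} = - \frac{25}{4} + \frac{D}{8}$ ($H{\left(D,Q \right)} = -6 + \frac{-2 + D 1}{8} = -6 + \frac{-2 + D}{8} = -6 + \left(- \frac{1}{4} + \frac{D}{8}\right) = - \frac{25}{4} + \frac{D}{8}$)
$\left(H{\left(-162,113 \right)} + 23679\right) + o{\left(R{\left(11,m \right)},2 \left(-2\right) - 5 \right)} = \left(\left(- \frac{25}{4} + \frac{1}{8} \left(-162\right)\right) + 23679\right) - 19 \cdot 11^{3} = \left(\left(- \frac{25}{4} - \frac{81}{4}\right) + 23679\right) - 25289 = \left(- \frac{53}{2} + 23679\right) - 25289 = \frac{47305}{2} - 25289 = - \frac{3273}{2}$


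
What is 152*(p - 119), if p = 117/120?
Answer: -89699/5 ≈ -17940.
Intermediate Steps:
p = 39/40 (p = 117*(1/120) = 39/40 ≈ 0.97500)
152*(p - 119) = 152*(39/40 - 119) = 152*(-4721/40) = -89699/5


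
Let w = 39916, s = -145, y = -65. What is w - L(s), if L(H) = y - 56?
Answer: 40037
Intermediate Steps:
L(H) = -121 (L(H) = -65 - 56 = -121)
w - L(s) = 39916 - 1*(-121) = 39916 + 121 = 40037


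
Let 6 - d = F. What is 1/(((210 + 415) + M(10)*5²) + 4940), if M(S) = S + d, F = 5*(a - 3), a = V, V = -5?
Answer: 1/6965 ≈ 0.00014358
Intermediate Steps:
a = -5
F = -40 (F = 5*(-5 - 3) = 5*(-8) = -40)
d = 46 (d = 6 - 1*(-40) = 6 + 40 = 46)
M(S) = 46 + S (M(S) = S + 46 = 46 + S)
1/(((210 + 415) + M(10)*5²) + 4940) = 1/(((210 + 415) + (46 + 10)*5²) + 4940) = 1/((625 + 56*25) + 4940) = 1/((625 + 1400) + 4940) = 1/(2025 + 4940) = 1/6965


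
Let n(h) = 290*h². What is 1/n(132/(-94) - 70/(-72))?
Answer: 1431432/77482345 ≈ 0.018474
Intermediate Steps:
1/n(132/(-94) - 70/(-72)) = 1/(290*(132/(-94) - 70/(-72))²) = 1/(290*(132*(-1/94) - 70*(-1/72))²) = 1/(290*(-66/47 + 35/36)²) = 1/(290*(-731/1692)²) = 1/(290*(534361/2862864)) = 1/(77482345/1431432) = 1431432/77482345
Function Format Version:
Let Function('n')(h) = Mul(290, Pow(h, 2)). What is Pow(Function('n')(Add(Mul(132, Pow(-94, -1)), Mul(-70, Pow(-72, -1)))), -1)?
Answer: Rational(1431432, 77482345) ≈ 0.018474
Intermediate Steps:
Pow(Function('n')(Add(Mul(132, Pow(-94, -1)), Mul(-70, Pow(-72, -1)))), -1) = Pow(Mul(290, Pow(Add(Mul(132, Pow(-94, -1)), Mul(-70, Pow(-72, -1))), 2)), -1) = Pow(Mul(290, Pow(Add(Mul(132, Rational(-1, 94)), Mul(-70, Rational(-1, 72))), 2)), -1) = Pow(Mul(290, Pow(Add(Rational(-66, 47), Rational(35, 36)), 2)), -1) = Pow(Mul(290, Pow(Rational(-731, 1692), 2)), -1) = Pow(Mul(290, Rational(534361, 2862864)), -1) = Pow(Rational(77482345, 1431432), -1) = Rational(1431432, 77482345)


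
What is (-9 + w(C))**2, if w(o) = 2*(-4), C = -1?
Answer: 289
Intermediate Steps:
w(o) = -8
(-9 + w(C))**2 = (-9 - 8)**2 = (-17)**2 = 289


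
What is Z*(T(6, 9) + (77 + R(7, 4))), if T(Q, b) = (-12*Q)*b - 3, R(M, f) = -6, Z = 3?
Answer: -1740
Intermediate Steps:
T(Q, b) = -3 - 12*Q*b (T(Q, b) = -12*Q*b - 3 = -3 - 12*Q*b)
Z*(T(6, 9) + (77 + R(7, 4))) = 3*((-3 - 12*6*9) + (77 - 6)) = 3*((-3 - 648) + 71) = 3*(-651 + 71) = 3*(-580) = -1740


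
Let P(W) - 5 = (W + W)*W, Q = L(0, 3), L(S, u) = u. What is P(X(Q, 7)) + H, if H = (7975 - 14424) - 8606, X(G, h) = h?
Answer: -14952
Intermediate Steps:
Q = 3
P(W) = 5 + 2*W² (P(W) = 5 + (W + W)*W = 5 + (2*W)*W = 5 + 2*W²)
H = -15055 (H = -6449 - 8606 = -15055)
P(X(Q, 7)) + H = (5 + 2*7²) - 15055 = (5 + 2*49) - 15055 = (5 + 98) - 15055 = 103 - 15055 = -14952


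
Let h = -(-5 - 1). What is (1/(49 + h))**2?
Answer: 1/3025 ≈ 0.00033058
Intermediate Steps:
h = 6 (h = -1*(-6) = 6)
(1/(49 + h))**2 = (1/(49 + 6))**2 = (1/55)**2 = 1/3025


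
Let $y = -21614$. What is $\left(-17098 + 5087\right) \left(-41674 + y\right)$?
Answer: $760152168$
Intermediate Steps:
$\left(-17098 + 5087\right) \left(-41674 + y\right) = \left(-17098 + 5087\right) \left(-41674 - 21614\right) = \left(-12011\right) \left(-63288\right) = 760152168$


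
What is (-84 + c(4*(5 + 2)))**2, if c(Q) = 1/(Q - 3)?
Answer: 4405801/625 ≈ 7049.3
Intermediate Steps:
c(Q) = 1/(-3 + Q)
(-84 + c(4*(5 + 2)))**2 = (-84 + 1/(-3 + 4*(5 + 2)))**2 = (-84 + 1/(-3 + 4*7))**2 = (-84 + 1/(-3 + 28))**2 = (-84 + 1/25)**2 = (-2099/25)**2 = 4405801/625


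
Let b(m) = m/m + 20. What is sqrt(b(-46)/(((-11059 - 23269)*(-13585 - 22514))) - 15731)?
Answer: I*sqrt(1521607312480133942)/9834972 ≈ 125.42*I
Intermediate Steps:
b(m) = 21 (b(m) = 1 + 20 = 21)
sqrt(b(-46)/(((-11059 - 23269)*(-13585 - 22514))) - 15731) = sqrt(21/(((-11059 - 23269)*(-13585 - 22514))) - 15731) = sqrt(21/((-34328*(-36099))) - 15731) = sqrt(21/1239206472 - 15731) = sqrt(21*(1/1239206472) - 15731) = sqrt(1/59009832 - 15731) = sqrt(-928283667191/59009832) = I*sqrt(1521607312480133942)/9834972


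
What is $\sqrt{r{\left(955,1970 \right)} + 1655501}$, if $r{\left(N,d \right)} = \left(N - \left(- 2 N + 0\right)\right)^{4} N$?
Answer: $82 \sqrt{9569167840274} \approx 2.5366 \cdot 10^{8}$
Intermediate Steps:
$r{\left(N,d \right)} = 81 N^{5}$ ($r{\left(N,d \right)} = \left(N - - 2 N\right)^{4} N = \left(N + 2 N\right)^{4} N = \left(3 N\right)^{4} N = 81 N^{4} N = 81 N^{5}$)
$\sqrt{r{\left(955,1970 \right)} + 1655501} = \sqrt{81 \cdot 955^{5} + 1655501} = \sqrt{81 \cdot 794359068596875 + 1655501} = \sqrt{64343084556346875 + 1655501} = \sqrt{64343084558002376} = 82 \sqrt{9569167840274}$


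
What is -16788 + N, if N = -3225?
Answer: -20013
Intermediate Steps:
-16788 + N = -16788 - 3225 = -20013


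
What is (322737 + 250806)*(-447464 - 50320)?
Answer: -285500528712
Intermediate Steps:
(322737 + 250806)*(-447464 - 50320) = 573543*(-497784) = -285500528712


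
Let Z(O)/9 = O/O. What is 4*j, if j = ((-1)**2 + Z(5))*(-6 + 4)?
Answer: -80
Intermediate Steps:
Z(O) = 9 (Z(O) = 9*(O/O) = 9*1 = 9)
j = -20 (j = ((-1)**2 + 9)*(-6 + 4) = (1 + 9)*(-2) = 10*(-2) = -20)
4*j = 4*(-20) = -80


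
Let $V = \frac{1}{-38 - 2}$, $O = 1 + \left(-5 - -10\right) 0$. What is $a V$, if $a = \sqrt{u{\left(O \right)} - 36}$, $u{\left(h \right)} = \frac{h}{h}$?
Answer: $- \frac{i \sqrt{35}}{40} \approx - 0.1479 i$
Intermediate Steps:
$O = 1$ ($O = 1 + \left(-5 + 10\right) 0 = 1 + 5 \cdot 0 = 1 + 0 = 1$)
$V = - \frac{1}{40}$ ($V = \frac{1}{-40} = - \frac{1}{40} \approx -0.025$)
$u{\left(h \right)} = 1$
$a = i \sqrt{35}$ ($a = \sqrt{1 - 36} = \sqrt{-35} = i \sqrt{35} \approx 5.9161 i$)
$a V = i \sqrt{35} \left(- \frac{1}{40}\right) = - \frac{i \sqrt{35}}{40}$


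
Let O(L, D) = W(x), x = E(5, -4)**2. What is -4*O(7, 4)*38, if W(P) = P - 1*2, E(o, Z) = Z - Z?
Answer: 304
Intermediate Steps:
E(o, Z) = 0
x = 0 (x = 0**2 = 0)
W(P) = -2 + P (W(P) = P - 2 = -2 + P)
O(L, D) = -2 (O(L, D) = -2 + 0 = -2)
-4*O(7, 4)*38 = -4*(-2)*38 = 8*38 = 304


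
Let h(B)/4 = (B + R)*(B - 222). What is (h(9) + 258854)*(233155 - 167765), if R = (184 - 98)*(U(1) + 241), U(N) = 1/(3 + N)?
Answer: -1139465476760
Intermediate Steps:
R = 41495/2 (R = (184 - 98)*(1/(3 + 1) + 241) = 86*(1/4 + 241) = 86*(¼ + 241) = 86*(965/4) = 41495/2 ≈ 20748.)
h(B) = 4*(-222 + B)*(41495/2 + B) (h(B) = 4*((B + 41495/2)*(B - 222)) = 4*((41495/2 + B)*(-222 + B)) = 4*((-222 + B)*(41495/2 + B)) = 4*(-222 + B)*(41495/2 + B))
(h(9) + 258854)*(233155 - 167765) = ((-18423780 + 4*9² + 82102*9) + 258854)*(233155 - 167765) = ((-18423780 + 4*81 + 738918) + 258854)*65390 = ((-18423780 + 324 + 738918) + 258854)*65390 = (-17684538 + 258854)*65390 = -17425684*65390 = -1139465476760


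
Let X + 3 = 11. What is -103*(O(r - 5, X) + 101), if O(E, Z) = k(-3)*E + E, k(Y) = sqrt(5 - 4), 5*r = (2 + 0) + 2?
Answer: -47689/5 ≈ -9537.8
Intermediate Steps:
r = 4/5 (r = ((2 + 0) + 2)/5 = (2 + 2)/5 = (1/5)*4 = 4/5 ≈ 0.80000)
X = 8 (X = -3 + 11 = 8)
k(Y) = 1 (k(Y) = sqrt(1) = 1)
O(E, Z) = 2*E (O(E, Z) = 1*E + E = E + E = 2*E)
-103*(O(r - 5, X) + 101) = -103*(2*(4/5 - 5) + 101) = -103*(2*(-21/5) + 101) = -103*(-42/5 + 101) = -103*463/5 = -47689/5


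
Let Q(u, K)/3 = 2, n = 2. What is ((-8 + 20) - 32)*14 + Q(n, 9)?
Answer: -274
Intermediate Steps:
Q(u, K) = 6 (Q(u, K) = 3*2 = 6)
((-8 + 20) - 32)*14 + Q(n, 9) = ((-8 + 20) - 32)*14 + 6 = (12 - 32)*14 + 6 = -20*14 + 6 = -280 + 6 = -274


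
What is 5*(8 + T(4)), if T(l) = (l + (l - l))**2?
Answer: 120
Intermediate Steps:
T(l) = l**2 (T(l) = (l + 0)**2 = l**2)
5*(8 + T(4)) = 5*(8 + 4**2) = 5*(8 + 16) = 5*24 = 120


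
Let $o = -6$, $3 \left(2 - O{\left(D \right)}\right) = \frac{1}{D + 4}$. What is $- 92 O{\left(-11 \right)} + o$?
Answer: $- \frac{4082}{21} \approx -194.38$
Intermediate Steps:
$O{\left(D \right)} = 2 - \frac{1}{3 \left(4 + D\right)}$ ($O{\left(D \right)} = 2 - \frac{1}{3 \left(D + 4\right)} = 2 - \frac{1}{3 \left(4 + D\right)}$)
$- 92 O{\left(-11 \right)} + o = - 92 \frac{23 + 6 \left(-11\right)}{3 \left(4 - 11\right)} - 6 = - 92 \frac{23 - 66}{3 \left(-7\right)} - 6 = - 92 \cdot \frac{1}{3} \left(- \frac{1}{7}\right) \left(-43\right) - 6 = \left(-92\right) \frac{43}{21} - 6 = - \frac{3956}{21} - 6 = - \frac{4082}{21}$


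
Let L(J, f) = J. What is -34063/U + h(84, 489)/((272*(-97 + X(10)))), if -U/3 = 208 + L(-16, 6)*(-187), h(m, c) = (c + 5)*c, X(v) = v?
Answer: -31520141/4732800 ≈ -6.6599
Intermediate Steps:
h(m, c) = c*(5 + c) (h(m, c) = (5 + c)*c = c*(5 + c))
U = -9600 (U = -3*(208 - 16*(-187)) = -3*(208 + 2992) = -3*3200 = -9600)
-34063/U + h(84, 489)/((272*(-97 + X(10)))) = -34063/(-9600) + (489*(5 + 489))/((272*(-97 + 10))) = -34063*(-1/9600) + (489*494)/((272*(-87))) = 34063/9600 + 241566/(-23664) = 34063/9600 + 241566*(-1/23664) = 34063/9600 - 40261/3944 = -31520141/4732800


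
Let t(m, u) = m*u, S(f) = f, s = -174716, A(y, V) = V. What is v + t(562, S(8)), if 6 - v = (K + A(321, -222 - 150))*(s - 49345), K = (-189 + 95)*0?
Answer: -83346190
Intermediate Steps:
K = 0 (K = -94*0 = 0)
v = -83350686 (v = 6 - (0 + (-222 - 150))*(-174716 - 49345) = 6 - (0 - 372)*(-224061) = 6 - (-372)*(-224061) = 6 - 1*83350692 = 6 - 83350692 = -83350686)
v + t(562, S(8)) = -83350686 + 562*8 = -83350686 + 4496 = -83346190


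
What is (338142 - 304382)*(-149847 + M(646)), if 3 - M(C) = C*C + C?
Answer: -19169130560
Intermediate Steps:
M(C) = 3 - C - C² (M(C) = 3 - (C*C + C) = 3 - (C² + C) = 3 - (C + C²) = 3 + (-C - C²) = 3 - C - C²)
(338142 - 304382)*(-149847 + M(646)) = (338142 - 304382)*(-149847 + (3 - 1*646 - 1*646²)) = 33760*(-149847 + (3 - 646 - 1*417316)) = 33760*(-149847 + (3 - 646 - 417316)) = 33760*(-149847 - 417959) = 33760*(-567806) = -19169130560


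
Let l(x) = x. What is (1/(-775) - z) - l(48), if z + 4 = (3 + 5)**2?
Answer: -83701/775 ≈ -108.00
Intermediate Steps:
z = 60 (z = -4 + (3 + 5)**2 = -4 + 8**2 = -4 + 64 = 60)
(1/(-775) - z) - l(48) = (1/(-775) - 1*60) - 1*48 = (-1/775 - 60) - 48 = -46501/775 - 48 = -83701/775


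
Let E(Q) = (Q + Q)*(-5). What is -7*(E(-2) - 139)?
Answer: 833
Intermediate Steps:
E(Q) = -10*Q (E(Q) = (2*Q)*(-5) = -10*Q)
-7*(E(-2) - 139) = -7*(-10*(-2) - 139) = -7*(20 - 139) = -7*(-119) = 833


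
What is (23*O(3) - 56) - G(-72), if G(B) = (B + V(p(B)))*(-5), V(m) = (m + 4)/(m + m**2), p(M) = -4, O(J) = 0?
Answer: -416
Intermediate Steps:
V(m) = (4 + m)/(m + m**2)
G(B) = -5*B (G(B) = (B + (4 - 4)/((-4)*(1 - 4)))*(-5) = (B - 1/4*0/(-3))*(-5) = (B - 1/4*(-1/3)*0)*(-5) = (B + 0)*(-5) = B*(-5) = -5*B)
(23*O(3) - 56) - G(-72) = (23*0 - 56) - (-5)*(-72) = (0 - 56) - 1*360 = -56 - 360 = -416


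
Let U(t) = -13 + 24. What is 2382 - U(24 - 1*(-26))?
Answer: 2371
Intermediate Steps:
U(t) = 11
2382 - U(24 - 1*(-26)) = 2382 - 1*11 = 2382 - 11 = 2371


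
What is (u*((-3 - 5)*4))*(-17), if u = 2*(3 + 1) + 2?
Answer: 5440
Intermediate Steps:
u = 10 (u = 2*4 + 2 = 8 + 2 = 10)
(u*((-3 - 5)*4))*(-17) = (10*((-3 - 5)*4))*(-17) = (10*(-8*4))*(-17) = (10*(-32))*(-17) = -320*(-17) = 5440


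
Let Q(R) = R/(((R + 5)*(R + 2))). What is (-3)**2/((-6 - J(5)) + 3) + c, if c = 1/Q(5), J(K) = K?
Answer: 103/8 ≈ 12.875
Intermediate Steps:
Q(R) = R/((2 + R)*(5 + R)) (Q(R) = R/(((5 + R)*(2 + R))) = R/(((2 + R)*(5 + R))) = R*(1/((2 + R)*(5 + R))) = R/((2 + R)*(5 + R)))
c = 14 (c = 1/(5/(10 + 5**2 + 7*5)) = 1/(5/(10 + 25 + 35)) = 1/(5/70) = 1/(5*(1/70)) = 1/(1/14) = 14)
(-3)**2/((-6 - J(5)) + 3) + c = (-3)**2/((-6 - 1*5) + 3) + 14 = 9/((-6 - 5) + 3) + 14 = 9/(-11 + 3) + 14 = 9/(-8) + 14 = -1/8*9 + 14 = -9/8 + 14 = 103/8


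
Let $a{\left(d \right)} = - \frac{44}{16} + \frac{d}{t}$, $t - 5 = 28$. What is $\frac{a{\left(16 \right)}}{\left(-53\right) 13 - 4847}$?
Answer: $\frac{299}{730752} \approx 0.00040917$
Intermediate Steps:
$t = 33$ ($t = 5 + 28 = 33$)
$a{\left(d \right)} = - \frac{11}{4} + \frac{d}{33}$ ($a{\left(d \right)} = - \frac{44}{16} + \frac{d}{33} = \left(-44\right) \frac{1}{16} + d \frac{1}{33} = - \frac{11}{4} + \frac{d}{33}$)
$\frac{a{\left(16 \right)}}{\left(-53\right) 13 - 4847} = \frac{- \frac{11}{4} + \frac{1}{33} \cdot 16}{\left(-53\right) 13 - 4847} = \frac{- \frac{11}{4} + \frac{16}{33}}{-689 - 4847} = - \frac{299}{132 \left(-5536\right)} = \left(- \frac{299}{132}\right) \left(- \frac{1}{5536}\right) = \frac{299}{730752}$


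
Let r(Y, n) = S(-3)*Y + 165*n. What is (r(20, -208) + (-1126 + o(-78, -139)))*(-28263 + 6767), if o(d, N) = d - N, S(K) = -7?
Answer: 763645400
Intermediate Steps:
r(Y, n) = -7*Y + 165*n
(r(20, -208) + (-1126 + o(-78, -139)))*(-28263 + 6767) = ((-7*20 + 165*(-208)) + (-1126 + (-78 - 1*(-139))))*(-28263 + 6767) = ((-140 - 34320) + (-1126 + (-78 + 139)))*(-21496) = (-34460 + (-1126 + 61))*(-21496) = (-34460 - 1065)*(-21496) = -35525*(-21496) = 763645400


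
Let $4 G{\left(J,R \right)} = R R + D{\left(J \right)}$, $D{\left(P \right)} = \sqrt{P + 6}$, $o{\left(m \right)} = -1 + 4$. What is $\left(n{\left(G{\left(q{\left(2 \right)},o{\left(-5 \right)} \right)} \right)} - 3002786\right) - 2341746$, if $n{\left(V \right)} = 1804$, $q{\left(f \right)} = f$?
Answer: $-5342728$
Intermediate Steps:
$o{\left(m \right)} = 3$
$D{\left(P \right)} = \sqrt{6 + P}$
$G{\left(J,R \right)} = \frac{R^{2}}{4} + \frac{\sqrt{6 + J}}{4}$ ($G{\left(J,R \right)} = \frac{R R + \sqrt{6 + J}}{4} = \frac{R^{2} + \sqrt{6 + J}}{4} = \frac{R^{2}}{4} + \frac{\sqrt{6 + J}}{4}$)
$\left(n{\left(G{\left(q{\left(2 \right)},o{\left(-5 \right)} \right)} \right)} - 3002786\right) - 2341746 = \left(1804 - 3002786\right) - 2341746 = -3000982 - 2341746 = -5342728$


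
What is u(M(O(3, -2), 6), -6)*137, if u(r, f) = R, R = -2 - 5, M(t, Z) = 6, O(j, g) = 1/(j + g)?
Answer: -959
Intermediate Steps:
O(j, g) = 1/(g + j)
R = -7
u(r, f) = -7
u(M(O(3, -2), 6), -6)*137 = -7*137 = -959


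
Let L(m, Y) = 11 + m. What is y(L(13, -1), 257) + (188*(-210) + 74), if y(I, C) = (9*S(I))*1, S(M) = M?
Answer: -39190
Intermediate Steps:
y(I, C) = 9*I (y(I, C) = (9*I)*1 = 9*I)
y(L(13, -1), 257) + (188*(-210) + 74) = 9*(11 + 13) + (188*(-210) + 74) = 9*24 + (-39480 + 74) = 216 - 39406 = -39190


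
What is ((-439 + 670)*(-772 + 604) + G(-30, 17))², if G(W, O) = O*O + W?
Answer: 1486025401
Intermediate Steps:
G(W, O) = W + O² (G(W, O) = O² + W = W + O²)
((-439 + 670)*(-772 + 604) + G(-30, 17))² = ((-439 + 670)*(-772 + 604) + (-30 + 17²))² = (231*(-168) + (-30 + 289))² = (-38808 + 259)² = (-38549)² = 1486025401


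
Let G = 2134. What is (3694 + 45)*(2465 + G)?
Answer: 17195661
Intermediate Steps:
(3694 + 45)*(2465 + G) = (3694 + 45)*(2465 + 2134) = 3739*4599 = 17195661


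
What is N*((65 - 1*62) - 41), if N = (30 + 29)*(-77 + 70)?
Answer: 15694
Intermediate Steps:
N = -413 (N = 59*(-7) = -413)
N*((65 - 1*62) - 41) = -413*((65 - 1*62) - 41) = -413*((65 - 62) - 41) = -413*(3 - 41) = -413*(-38) = 15694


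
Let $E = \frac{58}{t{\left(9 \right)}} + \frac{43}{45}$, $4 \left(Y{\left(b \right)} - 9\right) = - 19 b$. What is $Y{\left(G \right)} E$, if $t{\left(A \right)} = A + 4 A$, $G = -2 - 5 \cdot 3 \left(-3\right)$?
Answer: $- \frac{78881}{180} \approx -438.23$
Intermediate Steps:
$G = 43$ ($G = -2 - -45 = -2 + 45 = 43$)
$Y{\left(b \right)} = 9 - \frac{19 b}{4}$ ($Y{\left(b \right)} = 9 + \frac{\left(-19\right) b}{4} = 9 - \frac{19 b}{4}$)
$t{\left(A \right)} = 5 A$
$E = \frac{101}{45}$ ($E = \frac{58}{5 \cdot 9} + \frac{43}{45} = \frac{58}{45} + 43 \cdot \frac{1}{45} = 58 \cdot \frac{1}{45} + \frac{43}{45} = \frac{58}{45} + \frac{43}{45} = \frac{101}{45} \approx 2.2444$)
$Y{\left(G \right)} E = \left(9 - \frac{817}{4}\right) \frac{101}{45} = \left(- \frac{781}{4}\right) \frac{101}{45} = - \frac{78881}{180}$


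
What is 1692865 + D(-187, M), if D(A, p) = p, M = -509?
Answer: 1692356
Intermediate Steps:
1692865 + D(-187, M) = 1692865 - 509 = 1692356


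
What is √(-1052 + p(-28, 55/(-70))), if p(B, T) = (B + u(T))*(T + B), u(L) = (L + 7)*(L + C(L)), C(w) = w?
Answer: 3*√37457/98 ≈ 5.9246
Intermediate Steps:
u(L) = 2*L*(7 + L) (u(L) = (L + 7)*(L + L) = (7 + L)*(2*L) = 2*L*(7 + L))
p(B, T) = (B + T)*(B + 2*T*(7 + T)) (p(B, T) = (B + 2*T*(7 + T))*(T + B) = (B + 2*T*(7 + T))*(B + T) = (B + T)*(B + 2*T*(7 + T)))
√(-1052 + p(-28, 55/(-70))) = √(-1052 + ((-28)² - 1540/(-70) + 2*(55/(-70))²*(7 + 55/(-70)) + 2*(-28)*(55/(-70))*(7 + 55/(-70)))) = √(-1052 + (784 - 1540*(-1)/70 + 2*(55*(-1/70))²*(7 + 55*(-1/70)) + 2*(-28)*(55*(-1/70))*(7 + 55*(-1/70)))) = √(-1052 + (784 - 28*(-11/14) + 2*(-11/14)²*(7 - 11/14) + 2*(-28)*(-11/14)*(7 - 11/14))) = √(-1052 + (784 + 22 + 2*(121/196)*(87/14) + 2*(-28)*(-11/14)*(87/14))) = √(-1052 + (784 + 22 + 10527/1372 + 1914/7)) = √(-1052 + 1491503/1372) = √(48159/1372) = 3*√37457/98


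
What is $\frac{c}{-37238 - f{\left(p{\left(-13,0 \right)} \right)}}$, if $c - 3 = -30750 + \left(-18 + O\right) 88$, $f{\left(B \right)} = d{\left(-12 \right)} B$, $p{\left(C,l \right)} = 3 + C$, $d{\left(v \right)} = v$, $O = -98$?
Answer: $\frac{40955}{37358} \approx 1.0963$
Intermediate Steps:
$f{\left(B \right)} = - 12 B$
$c = -40955$ ($c = 3 - \left(30750 - \left(-18 - 98\right) 88\right) = 3 - 40958 = -40955$)
$\frac{c}{-37238 - f{\left(p{\left(-13,0 \right)} \right)}} = - \frac{40955}{-37238 - - 12 \left(3 - 13\right)} = - \frac{40955}{-37238 - \left(-12\right) \left(-10\right)} = - \frac{40955}{-37238 - 120} = - \frac{40955}{-37358} = \left(-40955\right) \left(- \frac{1}{37358}\right) = \frac{40955}{37358}$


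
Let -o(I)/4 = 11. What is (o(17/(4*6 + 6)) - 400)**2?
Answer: 197136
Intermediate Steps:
o(I) = -44 (o(I) = -4*11 = -44)
(o(17/(4*6 + 6)) - 400)**2 = (-44 - 400)**2 = (-444)**2 = 197136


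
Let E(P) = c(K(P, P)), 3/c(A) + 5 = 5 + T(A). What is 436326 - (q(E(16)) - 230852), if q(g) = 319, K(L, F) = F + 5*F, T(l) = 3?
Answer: 666859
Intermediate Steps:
K(L, F) = 6*F
c(A) = 1 (c(A) = 3/(-5 + (5 + 3)) = 3/(-5 + 8) = 3/3 = 3*(⅓) = 1)
E(P) = 1
436326 - (q(E(16)) - 230852) = 436326 - (319 - 230852) = 436326 - 1*(-230533) = 436326 + 230533 = 666859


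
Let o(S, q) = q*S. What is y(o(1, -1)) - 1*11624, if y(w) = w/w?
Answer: -11623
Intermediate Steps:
o(S, q) = S*q
y(w) = 1
y(o(1, -1)) - 1*11624 = 1 - 1*11624 = 1 - 11624 = -11623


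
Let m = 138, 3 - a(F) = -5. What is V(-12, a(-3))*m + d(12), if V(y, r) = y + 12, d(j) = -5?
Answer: -5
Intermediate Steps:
a(F) = 8 (a(F) = 3 - 1*(-5) = 3 + 5 = 8)
V(y, r) = 12 + y
V(-12, a(-3))*m + d(12) = (12 - 12)*138 - 5 = 0*138 - 5 = 0 - 5 = -5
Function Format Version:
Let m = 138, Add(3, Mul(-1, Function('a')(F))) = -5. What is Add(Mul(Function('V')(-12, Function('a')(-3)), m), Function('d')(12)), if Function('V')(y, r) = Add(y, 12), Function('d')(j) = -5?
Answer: -5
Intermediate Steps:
Function('a')(F) = 8 (Function('a')(F) = Add(3, Mul(-1, -5)) = Add(3, 5) = 8)
Function('V')(y, r) = Add(12, y)
Add(Mul(Function('V')(-12, Function('a')(-3)), m), Function('d')(12)) = Add(Mul(Add(12, -12), 138), -5) = Add(Mul(0, 138), -5) = Add(0, -5) = -5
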